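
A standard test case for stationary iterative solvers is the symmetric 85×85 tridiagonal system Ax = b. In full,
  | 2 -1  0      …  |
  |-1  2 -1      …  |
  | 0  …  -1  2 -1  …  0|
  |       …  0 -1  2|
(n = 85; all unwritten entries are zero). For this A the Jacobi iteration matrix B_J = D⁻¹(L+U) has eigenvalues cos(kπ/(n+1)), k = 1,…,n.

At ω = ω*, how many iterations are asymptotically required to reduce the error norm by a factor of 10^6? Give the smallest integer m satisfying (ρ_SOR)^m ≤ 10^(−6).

½·tridiag(1,0,1) at n=85: λ_k = cos(kπ/86); max |λ| at k=1 ⇒ ρ_J = cos(π/86) ≈ 0.9993328.
√(1−ρ_J²) simplifies to sin(π/86) = 0.0365220.
ω* = 2/(1+0.0365220) = 1.9295297
ρ_SOR = ω* − 1 = 1.9295297 − 1 = 0.9295297.
Need (0.9295297)^m ≤ 10^(−6): m ≥ 6·ln10/|ln 0.9295297| = 13.8155/0.0730765 = 189.055 ⇒ m = 190.

m = 190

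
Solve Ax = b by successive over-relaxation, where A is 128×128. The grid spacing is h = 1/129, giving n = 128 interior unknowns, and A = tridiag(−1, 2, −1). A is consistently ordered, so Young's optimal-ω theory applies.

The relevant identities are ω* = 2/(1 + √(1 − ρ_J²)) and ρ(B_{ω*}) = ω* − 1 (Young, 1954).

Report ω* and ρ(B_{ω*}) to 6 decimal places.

ρ_J = max_k |cos(kπ/129)| = cos(π/129) = 0.999703
√(1−ρ_J²) = |sin(π/129)| = 0.0243510
ω* = 2 / (1 + 0.0243510) = 2 / 1.0243510 ≈ 1.952456.
and ρ(B_{ω*}) = 1.952456 − 1 = 0.952456.

ω* = 1.952456, ρ_SOR = 0.952456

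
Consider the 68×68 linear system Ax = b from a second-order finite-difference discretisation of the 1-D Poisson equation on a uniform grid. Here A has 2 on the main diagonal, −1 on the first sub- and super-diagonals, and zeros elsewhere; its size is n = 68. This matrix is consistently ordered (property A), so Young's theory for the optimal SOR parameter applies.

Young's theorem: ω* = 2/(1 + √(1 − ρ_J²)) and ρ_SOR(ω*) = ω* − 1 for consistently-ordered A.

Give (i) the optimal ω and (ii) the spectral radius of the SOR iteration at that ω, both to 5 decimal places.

ω* = 1.91293, ρ_SOR = 0.91293

½·tridiag(1,0,1) at n=68: λ_k = cos(kπ/69); max |λ| at k=1 ⇒ ρ_J = cos(π/69) ≈ 0.99896.
1 − cos²(π/69) = sin²(π/69) ⇒ √(1−ρ_J²) = sin(π/69) = 0.045515.
So ω* = 2/1.045515 = 1.91293 (Young).
[ρ_SOR] ω* − 1 = 0.91293.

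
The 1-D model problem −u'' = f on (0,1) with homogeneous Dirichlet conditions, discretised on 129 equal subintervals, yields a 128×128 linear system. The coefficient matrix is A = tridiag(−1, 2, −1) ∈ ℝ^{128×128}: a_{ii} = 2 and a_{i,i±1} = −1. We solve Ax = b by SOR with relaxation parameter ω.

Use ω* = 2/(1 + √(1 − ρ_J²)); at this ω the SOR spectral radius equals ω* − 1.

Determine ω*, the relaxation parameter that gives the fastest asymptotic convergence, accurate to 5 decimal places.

ρ_J = max_k |cos(kπ/129)| = cos(π/129) = 0.99970
√(1−ρ_J²) simplifies to sin(π/129) = 0.024351.
Then 2/(1+√(1−ρ_J²)) = 2/(1+0.024351); ω* = 2/1.024351 = 1.95246.
ρ(B_{ω*}) = ω*−1 = 0.95246

ω* = 1.95246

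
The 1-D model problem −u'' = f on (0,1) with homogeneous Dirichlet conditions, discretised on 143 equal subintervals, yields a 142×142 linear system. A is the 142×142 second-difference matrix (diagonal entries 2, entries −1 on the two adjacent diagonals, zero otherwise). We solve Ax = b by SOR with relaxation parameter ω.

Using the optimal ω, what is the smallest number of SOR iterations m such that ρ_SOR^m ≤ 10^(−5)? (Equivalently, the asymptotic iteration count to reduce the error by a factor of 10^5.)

spectrum of D⁻¹(L+U) = {cos(kπ/143) : 1≤k≤142}; ρ_J = cos(π/143) = 0.9997587.
√(1−ρ_J²) = |sin(π/143)| = 0.0219674
So ω* = 2/1.0219674 = 1.9570096 (Young).
[ρ_SOR] ω* − 1 = 0.9570096.
5·ln10 = 11.5129; −ln(0.9570096) = 0.0439419; m = ⌈11.5129/0.0439419⌉ = ⌈262.003⌉ = 263.

m = 263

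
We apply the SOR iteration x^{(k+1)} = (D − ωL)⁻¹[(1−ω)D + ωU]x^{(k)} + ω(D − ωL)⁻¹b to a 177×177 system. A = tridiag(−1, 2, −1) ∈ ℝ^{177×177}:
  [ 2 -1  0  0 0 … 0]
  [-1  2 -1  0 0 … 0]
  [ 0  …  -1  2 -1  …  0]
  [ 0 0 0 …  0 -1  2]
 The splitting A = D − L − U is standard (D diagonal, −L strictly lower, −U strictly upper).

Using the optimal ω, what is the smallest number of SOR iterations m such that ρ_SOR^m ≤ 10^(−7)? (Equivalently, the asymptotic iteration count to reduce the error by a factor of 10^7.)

m = 457

ρ_J = max_k |cos(kπ/178)| = cos(π/178) = 0.9998443
√(1−ρ_J²) = |sin(π/178)| = 0.0176485
Young: ω* = 2/(1+√(1−ρ_J²)) = 2/(1+0.0176485) = 2/1.0176485 = 1.9653151.
and ρ(B_{ω*}) = 1.9653151 − 1 = 0.9653151.
7·ln10 = 16.1181; −ln(0.9653151) = 0.0353007; m = ⌈16.1181/0.0353007⌉ = ⌈456.594⌉ = 457.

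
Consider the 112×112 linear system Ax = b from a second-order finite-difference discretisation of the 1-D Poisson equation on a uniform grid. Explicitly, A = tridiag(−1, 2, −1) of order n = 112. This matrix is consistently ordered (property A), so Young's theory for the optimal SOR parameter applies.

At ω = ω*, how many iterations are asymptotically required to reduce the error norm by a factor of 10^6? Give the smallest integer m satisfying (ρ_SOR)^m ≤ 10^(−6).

spectrum of D⁻¹(L+U) = {cos(kπ/113) : 1≤k≤112}; ρ_J = cos(π/113) = 0.9996136.
1 − cos²(π/113) = sin²(π/113) ⇒ √(1−ρ_J²) = sin(π/113) = 0.0277981.
ω* = 2/(1 + 0.0277981) = 2/1.0277981 = 1.9459075.
[ρ_SOR] ω* − 1 = 0.9459075.
6·ln10 = 13.8155; −ln(0.9459075) = 0.0556105; m = ⌈13.8155/0.0556105⌉ = ⌈248.433⌉ = 249.

m = 249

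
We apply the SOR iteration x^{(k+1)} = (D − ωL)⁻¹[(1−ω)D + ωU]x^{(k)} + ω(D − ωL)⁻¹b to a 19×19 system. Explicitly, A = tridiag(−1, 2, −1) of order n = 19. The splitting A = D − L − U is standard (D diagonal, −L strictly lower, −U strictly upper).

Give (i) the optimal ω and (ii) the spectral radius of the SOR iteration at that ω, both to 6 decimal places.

B_J for the 19×19 system has eigenvalues cos(kπ/20); ρ_J = cos(π/20) = 0.987688.
√(1−ρ_J²) = |sin(π/20)| = 0.1564345
Then 2/(1+√(1−ρ_J²)) = 2/(1+0.1564345); ω* = 2/1.1564345 = 1.729454.
and ρ(B_{ω*}) = 1.729454 − 1 = 0.729454.

ω* = 1.729454, ρ_SOR = 0.729454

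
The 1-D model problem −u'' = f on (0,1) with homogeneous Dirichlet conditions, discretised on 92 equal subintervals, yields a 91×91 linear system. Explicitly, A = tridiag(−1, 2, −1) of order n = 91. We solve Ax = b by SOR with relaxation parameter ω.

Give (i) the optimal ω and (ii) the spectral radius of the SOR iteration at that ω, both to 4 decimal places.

ω* = 1.9340, ρ_SOR = 0.9340

spectrum of D⁻¹(L+U) = {cos(kπ/92) : 1≤k≤91}; ρ_J = cos(π/92) = 0.9994.
√(1−ρ_J²) simplifies to sin(π/92) = 0.03414.
ω* = 2 / (1 + 0.03414) = 2 / 1.03414 ≈ 1.9340.
ρ(B_{ω*}) = ω*−1 = 0.9340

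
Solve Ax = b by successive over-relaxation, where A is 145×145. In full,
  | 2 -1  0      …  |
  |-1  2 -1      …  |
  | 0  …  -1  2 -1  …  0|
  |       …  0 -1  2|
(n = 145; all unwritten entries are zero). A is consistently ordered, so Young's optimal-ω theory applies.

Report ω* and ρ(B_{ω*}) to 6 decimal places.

½·tridiag(1,0,1) at n=145: λ_k = cos(kπ/146); max |λ| at k=1 ⇒ ρ_J = cos(π/146) ≈ 0.999769.
√(1−ρ_J²) simplifies to sin(π/146) = 0.0215161.
ω* = 2/(1+0.0215161) = 1.957874
ρ(B_{ω*}) = ω*−1 = 0.957874

ω* = 1.957874, ρ_SOR = 0.957874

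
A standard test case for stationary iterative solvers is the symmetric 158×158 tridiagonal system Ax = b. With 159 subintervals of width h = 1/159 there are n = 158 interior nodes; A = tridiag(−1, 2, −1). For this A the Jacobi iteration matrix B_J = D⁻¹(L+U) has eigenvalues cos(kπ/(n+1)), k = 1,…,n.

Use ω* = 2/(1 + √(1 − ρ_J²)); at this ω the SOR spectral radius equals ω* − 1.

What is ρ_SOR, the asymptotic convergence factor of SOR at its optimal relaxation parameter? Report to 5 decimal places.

½·tridiag(1,0,1) at n=158: λ_k = cos(kπ/159); max |λ| at k=1 ⇒ ρ_J = cos(π/159) ≈ 0.99980.
1 − cos²(π/159) = sin²(π/159) ⇒ √(1−ρ_J²) = sin(π/159) = 0.019757.
Then 2/(1+√(1−ρ_J²)) = 2/(1+0.019757); ω* = 2/1.019757 = 1.96125.
ρ_SOR = ω* − 1 = 1.96125 − 1 = 0.96125.

ρ_SOR = 0.96125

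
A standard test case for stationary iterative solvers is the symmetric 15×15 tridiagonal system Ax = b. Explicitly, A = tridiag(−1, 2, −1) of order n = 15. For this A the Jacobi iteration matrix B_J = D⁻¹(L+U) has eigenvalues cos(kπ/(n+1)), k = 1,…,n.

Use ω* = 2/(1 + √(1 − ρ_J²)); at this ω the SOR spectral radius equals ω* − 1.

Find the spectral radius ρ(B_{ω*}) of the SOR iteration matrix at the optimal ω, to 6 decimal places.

ρ_J = max_k |cos(kπ/16)| = cos(π/16) = 0.980785
root = sin(π/16) = 0.1950903  (since 1−cos² = sin²).
ω* = 2/(1+0.1950903) = 1.673514
ρ_SOR = ω* − 1 ≈ 0.673514.

ρ_SOR = 0.673514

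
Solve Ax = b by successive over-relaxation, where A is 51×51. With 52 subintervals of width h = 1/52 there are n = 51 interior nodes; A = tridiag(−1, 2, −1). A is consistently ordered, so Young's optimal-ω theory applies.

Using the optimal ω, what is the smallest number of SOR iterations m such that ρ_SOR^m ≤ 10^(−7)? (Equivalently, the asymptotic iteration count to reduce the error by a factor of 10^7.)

m = 134

ρ_J = max_k |cos(kπ/52)| = cos(π/52) = 0.9981756
root = sin(π/52) = 0.0603785  (since 1−cos² = sin²).
So ω* = 2/1.0603785 = 1.8861190 (Young).
[ρ_SOR] ω* − 1 = 0.8861190.
(0.8861190)^m ≤ 10^{−7}  ⇒  m·ln(0.8861190) ≤ −7·ln10  ⇒  m ≥ 133.313  ⇒  m = 134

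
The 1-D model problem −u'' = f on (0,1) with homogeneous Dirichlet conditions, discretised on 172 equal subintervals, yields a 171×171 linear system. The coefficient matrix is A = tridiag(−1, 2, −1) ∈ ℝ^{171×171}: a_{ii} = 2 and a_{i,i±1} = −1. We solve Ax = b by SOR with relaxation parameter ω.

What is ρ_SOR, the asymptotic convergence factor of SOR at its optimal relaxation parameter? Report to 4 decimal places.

ρ_SOR = 0.9641

spectrum of D⁻¹(L+U) = {cos(kπ/172) : 1≤k≤171}; ρ_J = cos(π/172) = 0.9998.
1 − cos²(π/172) = sin²(π/172) ⇒ √(1−ρ_J²) = sin(π/172) = 0.01826.
Then 2/(1+√(1−ρ_J²)) = 2/(1+0.01826); ω* = 2/1.01826 = 1.9641.
ρ(B_{ω*}) = ω*−1 = 0.9641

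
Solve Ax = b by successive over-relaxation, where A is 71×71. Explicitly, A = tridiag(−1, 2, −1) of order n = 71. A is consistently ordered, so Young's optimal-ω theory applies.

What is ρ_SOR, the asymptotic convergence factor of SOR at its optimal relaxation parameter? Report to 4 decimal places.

ρ_SOR = 0.9164

B_J for the 71×71 system has eigenvalues cos(kπ/72); ρ_J = cos(π/72) = 0.9990.
√(1 − cos²(π/72)) = sin(π/72) ≈ 0.04362.
So ω* = 2/1.04362 = 1.9164 (Young).
ρ_SOR = ω* − 1 ≈ 0.9164.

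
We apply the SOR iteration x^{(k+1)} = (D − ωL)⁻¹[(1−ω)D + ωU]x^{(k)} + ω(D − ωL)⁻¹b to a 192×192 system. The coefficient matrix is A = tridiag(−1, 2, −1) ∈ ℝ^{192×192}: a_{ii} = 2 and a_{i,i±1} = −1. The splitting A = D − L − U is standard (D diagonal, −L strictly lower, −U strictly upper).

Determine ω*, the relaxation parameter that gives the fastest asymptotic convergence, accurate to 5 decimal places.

B_J for the 192×192 system has eigenvalues cos(kπ/193); ρ_J = cos(π/193) = 0.99987.
√(1−ρ_J²) = |sin(π/193)| = 0.016277
ω* = 2/(1 + 0.016277) = 2/1.016277 = 1.96797.
At ω = 1.96797 every |λ(B_ω)| = ω−1, so ρ_SOR = 0.96797.

ω* = 1.96797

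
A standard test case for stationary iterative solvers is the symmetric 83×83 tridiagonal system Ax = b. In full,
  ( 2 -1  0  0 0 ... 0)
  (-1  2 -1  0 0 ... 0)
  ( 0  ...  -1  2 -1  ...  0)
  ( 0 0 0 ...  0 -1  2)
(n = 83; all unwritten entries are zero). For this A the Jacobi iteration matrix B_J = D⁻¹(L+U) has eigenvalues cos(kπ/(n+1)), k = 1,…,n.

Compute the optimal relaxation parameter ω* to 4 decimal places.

With n=83, ρ(Jacobi) = cos(π/84) = 0.9993.
√(1−ρ_J²) = |sin(π/84)| = 0.03739
Young: ω* = 2/(1+√(1−ρ_J²)) = 2/(1+0.03739) = 2/1.03739 = 1.9279.
ρ(B_{ω*}) = ω*−1 = 0.9279

ω* = 1.9279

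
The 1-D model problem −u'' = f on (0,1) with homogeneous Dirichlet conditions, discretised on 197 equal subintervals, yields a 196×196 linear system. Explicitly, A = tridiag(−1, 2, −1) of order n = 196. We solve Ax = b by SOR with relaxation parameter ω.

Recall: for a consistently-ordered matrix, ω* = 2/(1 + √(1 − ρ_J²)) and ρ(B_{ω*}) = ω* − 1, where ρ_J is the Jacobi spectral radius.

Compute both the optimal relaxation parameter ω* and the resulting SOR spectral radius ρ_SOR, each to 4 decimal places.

ω* = 1.9686, ρ_SOR = 0.9686

[ρ_J] n=196: ρ(B_J) = cos(π/(n+1)) = cos(π/197) = 0.9999.
√(1 − cos²(π/197)) = sin(π/197) ≈ 0.01595.
Then 2/(1+√(1−ρ_J²)) = 2/(1+0.01595); ω* = 2/1.01595 = 1.9686.
Hence ρ(B_{ω*}) = 1.9686 − 1 = 0.9686.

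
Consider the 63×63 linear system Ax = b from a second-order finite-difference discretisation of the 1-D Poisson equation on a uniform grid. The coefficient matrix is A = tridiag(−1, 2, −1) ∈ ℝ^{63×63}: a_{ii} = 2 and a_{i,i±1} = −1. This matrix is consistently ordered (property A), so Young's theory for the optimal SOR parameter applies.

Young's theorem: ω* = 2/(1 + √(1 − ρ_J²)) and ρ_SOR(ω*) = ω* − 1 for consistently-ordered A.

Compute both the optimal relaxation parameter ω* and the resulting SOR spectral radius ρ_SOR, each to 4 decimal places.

With n=63, ρ(Jacobi) = cos(π/64) = 0.9988.
√(1−ρ_J²) simplifies to sin(π/64) = 0.04907.
Young: ω* = 2/(1+√(1−ρ_J²)) = 2/(1+0.04907) = 2/1.04907 = 1.9065.
[ρ_SOR] ω* − 1 = 0.9065.

ω* = 1.9065, ρ_SOR = 0.9065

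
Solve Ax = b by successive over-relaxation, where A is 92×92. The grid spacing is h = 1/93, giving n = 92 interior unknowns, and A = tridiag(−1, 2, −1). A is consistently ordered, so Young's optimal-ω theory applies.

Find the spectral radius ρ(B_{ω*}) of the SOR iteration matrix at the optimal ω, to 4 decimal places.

ρ_SOR = 0.9347

With n=92, ρ(Jacobi) = cos(π/93) = 0.9994.
√(1 − cos²(π/93)) = sin(π/93) ≈ 0.03377.
ω* = 2/(1 + 0.03377) = 2/1.03377 = 1.9347.
ρ(B_{ω*}) = ω*−1 = 0.9347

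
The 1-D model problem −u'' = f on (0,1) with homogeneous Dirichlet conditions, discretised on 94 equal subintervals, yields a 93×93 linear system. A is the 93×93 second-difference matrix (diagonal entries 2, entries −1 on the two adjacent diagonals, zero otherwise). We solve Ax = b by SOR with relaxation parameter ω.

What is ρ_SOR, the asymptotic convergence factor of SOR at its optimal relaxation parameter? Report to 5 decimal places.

ρ_SOR = 0.93533

With n=93, ρ(Jacobi) = cos(π/94) = 0.99944.
1 − cos²(π/94) = sin²(π/94) ⇒ √(1−ρ_J²) = sin(π/94) = 0.033415.
Young: ω* = 2/(1+√(1−ρ_J²)) = 2/(1+0.033415) = 2/1.033415 = 1.93533.
ρ_SOR = ω* − 1 = 1.93533 − 1 = 0.93533.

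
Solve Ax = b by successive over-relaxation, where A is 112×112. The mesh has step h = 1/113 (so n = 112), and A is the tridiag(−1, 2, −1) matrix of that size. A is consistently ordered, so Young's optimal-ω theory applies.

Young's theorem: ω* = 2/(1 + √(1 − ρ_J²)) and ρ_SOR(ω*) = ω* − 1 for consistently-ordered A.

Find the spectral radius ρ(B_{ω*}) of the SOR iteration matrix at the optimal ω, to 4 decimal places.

ρ_SOR = 0.9459

[ρ_J] n=112: ρ(B_J) = cos(π/(n+1)) = cos(π/113) = 0.9996.
1 − cos²(π/113) = sin²(π/113) ⇒ √(1−ρ_J²) = sin(π/113) = 0.02780.
ω* = 2 / (1 + 0.02780) = 2 / 1.02780 ≈ 1.9459.
ρ_SOR = ω* − 1 ≈ 0.9459.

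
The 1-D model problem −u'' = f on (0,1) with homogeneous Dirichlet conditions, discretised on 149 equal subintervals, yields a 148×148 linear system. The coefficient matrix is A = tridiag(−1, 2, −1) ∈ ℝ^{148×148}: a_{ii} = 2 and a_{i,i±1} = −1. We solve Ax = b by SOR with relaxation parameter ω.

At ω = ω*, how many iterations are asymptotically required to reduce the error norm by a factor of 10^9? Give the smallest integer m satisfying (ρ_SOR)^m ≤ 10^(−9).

m = 492

With n=148, ρ(Jacobi) = cos(π/149) = 0.9997777.
root = sin(π/149) = 0.0210830  (since 1−cos² = sin²).
ω* = 2/(1+0.0210830) = 1.9587046
ρ_SOR = ω* − 1 ≈ 0.9587046.
(0.9587046)^m ≤ 10^{−9}  ⇒  m·ln(0.9587046) ≤ −9·ln10  ⇒  m ≥ 491.396  ⇒  m = 492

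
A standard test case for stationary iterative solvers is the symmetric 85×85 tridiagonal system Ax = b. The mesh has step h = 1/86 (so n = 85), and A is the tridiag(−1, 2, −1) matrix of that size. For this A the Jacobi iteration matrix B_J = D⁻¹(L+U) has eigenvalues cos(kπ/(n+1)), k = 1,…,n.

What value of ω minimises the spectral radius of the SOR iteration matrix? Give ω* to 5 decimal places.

ρ_J = max_k |cos(kπ/86)| = cos(π/86) = 0.99933
√(1−ρ_J²) simplifies to sin(π/86) = 0.036522.
Young: ω* = 2/(1+√(1−ρ_J²)) = 2/(1+0.036522) = 2/1.036522 = 1.92953.
At ω = 1.92953 every |λ(B_ω)| = ω−1, so ρ_SOR = 0.92953.

ω* = 1.92953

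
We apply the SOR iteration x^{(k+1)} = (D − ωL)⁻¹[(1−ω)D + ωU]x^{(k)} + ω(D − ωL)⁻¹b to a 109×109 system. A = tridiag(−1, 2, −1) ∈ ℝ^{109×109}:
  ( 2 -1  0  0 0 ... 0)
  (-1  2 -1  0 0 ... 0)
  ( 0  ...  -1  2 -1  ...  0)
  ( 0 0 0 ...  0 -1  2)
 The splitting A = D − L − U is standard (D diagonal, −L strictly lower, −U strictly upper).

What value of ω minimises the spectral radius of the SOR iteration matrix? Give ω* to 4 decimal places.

ω* = 1.9445

ρ_J = max_k |cos(kπ/110)| = cos(π/110) = 0.9996
root = sin(π/110) = 0.02856  (since 1−cos² = sin²).
Then 2/(1+√(1−ρ_J²)) = 2/(1+0.02856); ω* = 2/1.02856 = 1.9445.
ρ(B_{ω*}) = ω*−1 = 0.9445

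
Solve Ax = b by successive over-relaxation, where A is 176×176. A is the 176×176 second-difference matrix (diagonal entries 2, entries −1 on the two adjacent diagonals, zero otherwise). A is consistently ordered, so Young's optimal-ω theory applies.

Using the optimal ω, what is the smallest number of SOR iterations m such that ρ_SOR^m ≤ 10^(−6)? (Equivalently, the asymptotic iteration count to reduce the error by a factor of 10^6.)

B_J for the 176×176 system has eigenvalues cos(kπ/177); ρ_J = cos(π/177) = 0.9998425.
1 − cos²(π/177) = sin²(π/177) ⇒ √(1−ρ_J²) = sin(π/177) = 0.0177482.
Then 2/(1+√(1−ρ_J²)) = 2/(1+0.0177482); ω* = 2/1.0177482 = 1.9651226.
ρ_SOR = ω* − 1 = 1.9651226 − 1 = 0.9651226.
6·ln10 = 13.8155; −ln(0.9651226) = 0.0355001; m = ⌈13.8155/0.0355001⌉ = ⌈389.168⌉ = 390.

m = 390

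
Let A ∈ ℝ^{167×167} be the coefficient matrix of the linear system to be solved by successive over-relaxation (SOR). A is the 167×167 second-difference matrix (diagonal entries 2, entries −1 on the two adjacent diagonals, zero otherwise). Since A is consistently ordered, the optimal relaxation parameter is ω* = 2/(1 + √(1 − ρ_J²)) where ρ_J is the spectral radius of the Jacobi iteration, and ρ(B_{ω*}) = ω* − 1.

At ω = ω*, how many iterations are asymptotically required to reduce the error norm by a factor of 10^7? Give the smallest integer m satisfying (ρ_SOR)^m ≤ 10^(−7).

m = 431

½·tridiag(1,0,1) at n=167: λ_k = cos(kπ/168); max |λ| at k=1 ⇒ ρ_J = cos(π/168) ≈ 0.9998252.
root = sin(π/168) = 0.0186989  (since 1−cos² = sin²).
ω* = 2/(1+0.0186989) = 1.9632887
[ρ_SOR] ω* − 1 = 0.9632887.
For 7 digits: m = 7·ln10 / (−ln 0.9632887) = 16.1181/0.0374021 = 430.941; round up → m = 431.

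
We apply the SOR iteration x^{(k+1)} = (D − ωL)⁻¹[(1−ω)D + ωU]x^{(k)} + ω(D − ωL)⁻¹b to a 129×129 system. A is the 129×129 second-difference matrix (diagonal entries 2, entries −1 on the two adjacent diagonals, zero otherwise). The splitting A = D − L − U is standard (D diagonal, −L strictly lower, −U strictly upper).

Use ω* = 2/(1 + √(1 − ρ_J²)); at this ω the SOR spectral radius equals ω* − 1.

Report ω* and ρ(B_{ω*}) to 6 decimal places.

B_J for the 129×129 system has eigenvalues cos(kπ/130); ρ_J = cos(π/130) = 0.999708.
√(1 − cos²(π/130)) = sin(π/130) ≈ 0.0241637.
ω* = 2 / (1 + 0.0241637) = 2 / 1.0241637 ≈ 1.952813.
ρ_SOR = ω* − 1 = 1.952813 − 1 = 0.952813.

ω* = 1.952813, ρ_SOR = 0.952813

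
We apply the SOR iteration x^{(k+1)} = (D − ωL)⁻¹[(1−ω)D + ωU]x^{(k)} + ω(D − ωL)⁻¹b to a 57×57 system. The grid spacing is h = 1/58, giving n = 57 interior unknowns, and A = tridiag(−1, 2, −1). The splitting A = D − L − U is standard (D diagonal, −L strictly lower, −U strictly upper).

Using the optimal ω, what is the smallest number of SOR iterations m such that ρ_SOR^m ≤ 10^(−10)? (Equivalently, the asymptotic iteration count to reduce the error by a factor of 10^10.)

n=57: λ(B_J) = 1 − λ(A)/2 = cos(kπ/58); k=1 gives ρ_J = 0.9985334.
√(1−ρ_J²) = |sin(π/58)| = 0.0541389
ω* = 2/(1 + 0.0541389) = 2/1.0541389 = 1.8972832.
[ρ_SOR] ω* − 1 = 0.8972832.
10·ln10 = 23.0259; −ln(0.8972832) = 0.108384; m = ⌈23.0259/0.108384⌉ = ⌈212.447⌉ = 213.

m = 213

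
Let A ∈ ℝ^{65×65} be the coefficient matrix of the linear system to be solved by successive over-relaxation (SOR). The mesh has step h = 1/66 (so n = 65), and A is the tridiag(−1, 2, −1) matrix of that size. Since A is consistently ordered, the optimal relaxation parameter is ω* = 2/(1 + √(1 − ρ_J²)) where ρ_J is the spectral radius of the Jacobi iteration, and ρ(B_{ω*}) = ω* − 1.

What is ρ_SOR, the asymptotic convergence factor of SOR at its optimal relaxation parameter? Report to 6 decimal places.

ρ_SOR = 0.909159

½·tridiag(1,0,1) at n=65: λ_k = cos(kπ/66); max |λ| at k=1 ⇒ ρ_J = cos(π/66) ≈ 0.998867.
√(1−ρ_J²) simplifies to sin(π/66) = 0.0475819.
[ω*] 2 ÷ (1 + 0.0475819) = 2 ÷ 1.0475819 = 1.909159.
Hence ρ(B_{ω*}) = 1.909159 − 1 = 0.909159.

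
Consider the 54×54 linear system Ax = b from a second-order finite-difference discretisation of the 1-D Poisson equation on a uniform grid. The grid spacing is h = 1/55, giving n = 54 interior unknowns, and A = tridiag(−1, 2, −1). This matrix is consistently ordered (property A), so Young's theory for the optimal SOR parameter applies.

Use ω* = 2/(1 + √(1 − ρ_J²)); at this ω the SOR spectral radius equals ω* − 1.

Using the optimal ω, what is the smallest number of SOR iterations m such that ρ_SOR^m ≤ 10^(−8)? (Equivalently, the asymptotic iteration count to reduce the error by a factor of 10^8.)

m = 162

½·tridiag(1,0,1) at n=54: λ_k = cos(kπ/55); max |λ| at k=1 ⇒ ρ_J = cos(π/55) ≈ 0.9983691.
√(1−ρ_J²) simplifies to sin(π/55) = 0.0570888.
So ω* = 2/1.0570888 = 1.8919886 (Young).
Hence ρ(B_{ω*}) = 1.8919886 − 1 = 0.8919886.
For 8 digits: m = 8·ln10 / (−ln 0.8919886) = 18.4207/0.114302 = 161.158; round up → m = 162.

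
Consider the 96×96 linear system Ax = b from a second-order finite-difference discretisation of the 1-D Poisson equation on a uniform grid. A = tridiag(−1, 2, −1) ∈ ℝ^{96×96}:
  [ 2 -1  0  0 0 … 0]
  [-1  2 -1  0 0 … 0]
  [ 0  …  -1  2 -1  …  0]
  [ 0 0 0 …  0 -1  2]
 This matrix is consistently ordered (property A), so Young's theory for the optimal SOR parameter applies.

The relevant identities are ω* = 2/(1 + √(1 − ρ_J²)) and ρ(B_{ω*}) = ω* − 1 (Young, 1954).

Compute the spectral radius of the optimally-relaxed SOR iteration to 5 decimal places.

ρ_SOR = 0.93727

B_J for the 96×96 system has eigenvalues cos(kπ/97); ρ_J = cos(π/97) = 0.99948.
root = sin(π/97) = 0.032382  (since 1−cos² = sin²).
[ω*] 2 ÷ (1 + 0.032382) = 2 ÷ 1.032382 = 1.93727.
At ω = 1.93727 every |λ(B_ω)| = ω−1, so ρ_SOR = 0.93727.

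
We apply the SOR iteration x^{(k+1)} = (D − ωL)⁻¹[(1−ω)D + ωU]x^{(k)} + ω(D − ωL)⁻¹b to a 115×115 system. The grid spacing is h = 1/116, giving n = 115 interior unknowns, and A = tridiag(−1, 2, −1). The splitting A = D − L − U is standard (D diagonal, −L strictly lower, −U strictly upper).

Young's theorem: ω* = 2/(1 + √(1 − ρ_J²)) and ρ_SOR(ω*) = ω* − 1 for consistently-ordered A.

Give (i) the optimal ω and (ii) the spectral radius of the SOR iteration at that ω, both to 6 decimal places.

ω* = 1.947269, ρ_SOR = 0.947269

B_J for the 115×115 system has eigenvalues cos(kπ/116); ρ_J = cos(π/116) = 0.999633.
root = sin(π/116) = 0.0270794  (since 1−cos² = sin²).
Young: ω* = 2/(1+√(1−ρ_J²)) = 2/(1+0.0270794) = 2/1.0270794 = 1.947269.
[ρ_SOR] ω* − 1 = 0.947269.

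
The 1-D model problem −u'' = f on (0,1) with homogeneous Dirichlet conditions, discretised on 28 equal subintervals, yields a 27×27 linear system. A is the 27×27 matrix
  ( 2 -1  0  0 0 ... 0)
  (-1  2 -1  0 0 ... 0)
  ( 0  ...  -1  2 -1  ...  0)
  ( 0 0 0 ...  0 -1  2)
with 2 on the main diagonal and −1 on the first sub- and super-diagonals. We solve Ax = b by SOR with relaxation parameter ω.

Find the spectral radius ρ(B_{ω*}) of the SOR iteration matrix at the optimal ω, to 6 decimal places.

ρ_SOR = 0.798619

spectrum of D⁻¹(L+U) = {cos(kπ/28) : 1≤k≤27}; ρ_J = cos(π/28) = 0.993712.
√(1−ρ_J²) = |sin(π/28)| = 0.1119645
Then 2/(1+√(1−ρ_J²)) = 2/(1+0.1119645); ω* = 2/1.1119645 = 1.798619.
Hence ρ(B_{ω*}) = 1.798619 − 1 = 0.798619.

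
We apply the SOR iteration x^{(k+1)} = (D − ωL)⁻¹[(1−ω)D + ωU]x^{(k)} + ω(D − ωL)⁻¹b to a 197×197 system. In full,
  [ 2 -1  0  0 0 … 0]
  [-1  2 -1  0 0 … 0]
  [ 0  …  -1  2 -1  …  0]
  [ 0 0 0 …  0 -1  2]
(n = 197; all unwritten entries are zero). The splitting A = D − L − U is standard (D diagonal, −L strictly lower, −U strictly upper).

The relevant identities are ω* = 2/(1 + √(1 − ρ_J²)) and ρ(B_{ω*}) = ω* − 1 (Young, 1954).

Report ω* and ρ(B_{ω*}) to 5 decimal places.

n=197: λ(B_J) = 1 − λ(A)/2 = cos(kπ/198); k=1 gives ρ_J = 0.99987.
√(1−ρ_J²) simplifies to sin(π/198) = 0.015866.
Then 2/(1+√(1−ρ_J²)) = 2/(1+0.015866); ω* = 2/1.015866 = 1.96876.
[ρ_SOR] ω* − 1 = 0.96876.

ω* = 1.96876, ρ_SOR = 0.96876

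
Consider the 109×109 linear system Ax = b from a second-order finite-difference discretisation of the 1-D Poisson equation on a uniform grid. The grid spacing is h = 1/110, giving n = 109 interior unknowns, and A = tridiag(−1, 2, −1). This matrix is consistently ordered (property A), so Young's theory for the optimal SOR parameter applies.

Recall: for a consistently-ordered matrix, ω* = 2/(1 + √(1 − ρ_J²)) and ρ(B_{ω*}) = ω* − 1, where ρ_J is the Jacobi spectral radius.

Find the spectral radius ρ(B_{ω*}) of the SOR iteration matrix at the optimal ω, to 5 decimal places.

n=109: λ(B_J) = 1 − λ(A)/2 = cos(kπ/110); k=1 gives ρ_J = 0.99959.
√(1−ρ_J²) simplifies to sin(π/110) = 0.028556.
Then 2/(1+√(1−ρ_J²)) = 2/(1+0.028556); ω* = 2/1.028556 = 1.94447.
At ω = 1.94447 every |λ(B_ω)| = ω−1, so ρ_SOR = 0.94447.

ρ_SOR = 0.94447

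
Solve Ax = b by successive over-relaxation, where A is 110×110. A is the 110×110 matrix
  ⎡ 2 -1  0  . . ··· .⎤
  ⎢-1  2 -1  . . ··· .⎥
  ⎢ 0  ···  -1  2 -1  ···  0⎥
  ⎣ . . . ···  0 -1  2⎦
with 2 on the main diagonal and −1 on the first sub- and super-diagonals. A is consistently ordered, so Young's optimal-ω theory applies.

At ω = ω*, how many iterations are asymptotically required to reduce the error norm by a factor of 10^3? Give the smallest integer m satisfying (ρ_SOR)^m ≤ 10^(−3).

B_J for the 110×110 system has eigenvalues cos(kπ/111); ρ_J = cos(π/111) = 0.9995995.
root = sin(π/111) = 0.0282989  (since 1−cos² = sin²).
So ω* = 2/1.0282989 = 1.9449598 (Young).
ρ_SOR = ω* − 1 = 1.9449598 − 1 = 0.9449598.
(0.9449598)^m ≤ 10^{−3}  ⇒  m·ln(0.9449598) ≤ −3·ln10  ⇒  m ≥ 122.017  ⇒  m = 123

m = 123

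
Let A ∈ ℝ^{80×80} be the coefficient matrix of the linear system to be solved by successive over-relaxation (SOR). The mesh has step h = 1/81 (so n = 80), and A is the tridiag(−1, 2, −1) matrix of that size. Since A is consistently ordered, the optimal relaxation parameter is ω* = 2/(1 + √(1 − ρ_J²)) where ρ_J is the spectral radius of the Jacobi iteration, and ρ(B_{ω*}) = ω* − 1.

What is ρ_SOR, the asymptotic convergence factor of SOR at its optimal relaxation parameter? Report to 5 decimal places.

B_J for the 80×80 system has eigenvalues cos(kπ/81); ρ_J = cos(π/81) = 0.99925.
√(1 − cos²(π/81)) = sin(π/81) ≈ 0.038775.
ω* = 2 / (1 + 0.038775) = 2 / 1.038775 ≈ 1.92534.
Hence ρ(B_{ω*}) = 1.92534 − 1 = 0.92534.

ρ_SOR = 0.92534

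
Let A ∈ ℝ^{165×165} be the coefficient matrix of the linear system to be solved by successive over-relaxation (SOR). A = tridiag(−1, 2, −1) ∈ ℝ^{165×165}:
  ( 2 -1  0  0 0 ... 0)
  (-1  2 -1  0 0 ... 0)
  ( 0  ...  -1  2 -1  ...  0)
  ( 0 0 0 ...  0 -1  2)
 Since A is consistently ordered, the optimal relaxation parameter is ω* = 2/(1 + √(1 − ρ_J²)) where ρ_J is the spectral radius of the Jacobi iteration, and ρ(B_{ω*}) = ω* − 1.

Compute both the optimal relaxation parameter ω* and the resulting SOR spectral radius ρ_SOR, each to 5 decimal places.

ρ_J = max_k |cos(kπ/166)| = cos(π/166) = 0.99982
√(1−ρ_J²) = |sin(π/166)| = 0.018924
So ω* = 2/1.018924 = 1.96285 (Young).
ρ(B_{ω*}) = ω*−1 = 0.96285

ω* = 1.96285, ρ_SOR = 0.96285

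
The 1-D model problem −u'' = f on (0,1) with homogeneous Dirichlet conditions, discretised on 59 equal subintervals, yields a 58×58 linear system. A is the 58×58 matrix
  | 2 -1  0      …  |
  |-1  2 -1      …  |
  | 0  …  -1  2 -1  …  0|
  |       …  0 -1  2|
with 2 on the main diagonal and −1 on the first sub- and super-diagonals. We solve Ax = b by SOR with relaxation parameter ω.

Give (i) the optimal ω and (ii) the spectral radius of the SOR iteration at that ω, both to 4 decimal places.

n=58: λ(B_J) = 1 − λ(A)/2 = cos(kπ/59); k=1 gives ρ_J = 0.9986.
√(1 − cos²(π/59)) = sin(π/59) ≈ 0.05322.
[ω*] 2 ÷ (1 + 0.05322) = 2 ÷ 1.05322 = 1.8989.
ρ_SOR = ω* − 1 = 1.8989 − 1 = 0.8989.

ω* = 1.8989, ρ_SOR = 0.8989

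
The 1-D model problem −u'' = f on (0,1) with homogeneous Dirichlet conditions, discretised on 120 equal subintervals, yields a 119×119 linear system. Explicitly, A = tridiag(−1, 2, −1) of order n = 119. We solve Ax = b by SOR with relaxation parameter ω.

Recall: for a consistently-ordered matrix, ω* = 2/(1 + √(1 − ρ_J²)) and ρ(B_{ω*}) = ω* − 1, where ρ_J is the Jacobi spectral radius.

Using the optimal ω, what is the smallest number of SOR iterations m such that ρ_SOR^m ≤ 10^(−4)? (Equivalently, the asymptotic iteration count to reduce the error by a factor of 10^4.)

ρ_J = max_k |cos(kπ/120)| = cos(π/120) = 0.9996573
√(1−ρ_J²) = |sin(π/120)| = 0.0261769
So ω* = 2/1.0261769 = 1.9489817 (Young).
[ρ_SOR] ω* − 1 = 0.9489817.
m ≥ 4·ln10 / (−ln 0.9489817) = 175.885; smallest integer m = 176.

m = 176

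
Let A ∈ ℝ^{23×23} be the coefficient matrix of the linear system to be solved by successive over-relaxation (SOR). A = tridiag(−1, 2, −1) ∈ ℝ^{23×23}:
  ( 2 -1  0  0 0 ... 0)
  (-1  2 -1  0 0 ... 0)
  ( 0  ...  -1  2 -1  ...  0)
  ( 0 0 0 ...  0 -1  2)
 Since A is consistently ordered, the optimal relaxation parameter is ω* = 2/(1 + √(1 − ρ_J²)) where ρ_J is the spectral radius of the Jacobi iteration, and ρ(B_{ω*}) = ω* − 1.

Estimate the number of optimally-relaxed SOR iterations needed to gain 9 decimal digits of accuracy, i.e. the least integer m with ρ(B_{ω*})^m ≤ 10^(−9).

spectrum of D⁻¹(L+U) = {cos(kπ/24) : 1≤k≤23}; ρ_J = cos(π/24) = 0.9914449.
√(1−ρ_J²) = |sin(π/24)| = 0.1305262
ω* = 2/(1 + 0.1305262) = 2/1.1305262 = 1.7690877.
and ρ(B_{ω*}) = 1.7690877 − 1 = 0.7690877.
m ≥ 9·ln10 / (−ln 0.7690877) = 78.931; smallest integer m = 79.

m = 79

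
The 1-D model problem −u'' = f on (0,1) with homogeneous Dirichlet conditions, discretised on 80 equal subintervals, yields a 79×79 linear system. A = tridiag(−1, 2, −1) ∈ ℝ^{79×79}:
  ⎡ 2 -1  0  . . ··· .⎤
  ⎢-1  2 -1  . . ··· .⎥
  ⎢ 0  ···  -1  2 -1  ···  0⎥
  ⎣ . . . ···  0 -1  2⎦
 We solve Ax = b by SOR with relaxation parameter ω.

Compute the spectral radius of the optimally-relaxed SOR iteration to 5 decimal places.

ρ_SOR = 0.92445

ρ_J = max_k |cos(kπ/80)| = cos(π/80) = 0.99923
√(1−ρ_J²) = |sin(π/80)| = 0.039260
Then 2/(1+√(1−ρ_J²)) = 2/(1+0.039260); ω* = 2/1.039260 = 1.92445.
ρ_SOR = ω* − 1 ≈ 0.92445.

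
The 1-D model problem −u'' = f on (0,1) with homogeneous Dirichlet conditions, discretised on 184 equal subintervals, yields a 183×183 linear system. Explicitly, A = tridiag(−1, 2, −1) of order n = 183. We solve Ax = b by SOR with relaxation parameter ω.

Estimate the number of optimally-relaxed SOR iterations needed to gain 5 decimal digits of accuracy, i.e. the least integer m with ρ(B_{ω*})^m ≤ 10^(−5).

B_J for the 183×183 system has eigenvalues cos(kπ/184); ρ_J = cos(π/184) = 0.9998542.
root = sin(π/184) = 0.0170730  (since 1−cos² = sin²).
Then 2/(1+√(1−ρ_J²)) = 2/(1+0.0170730); ω* = 2/1.0170730 = 1.9664272.
At ω = 1.9664272 every |λ(B_ω)| = ω−1, so ρ_SOR = 0.9664272.
Need (0.9664272)^m ≤ 10^(−5): m ≥ 5·ln10/|ln 0.9664272| = 11.5129/0.0341493 = 337.134 ⇒ m = 338.

m = 338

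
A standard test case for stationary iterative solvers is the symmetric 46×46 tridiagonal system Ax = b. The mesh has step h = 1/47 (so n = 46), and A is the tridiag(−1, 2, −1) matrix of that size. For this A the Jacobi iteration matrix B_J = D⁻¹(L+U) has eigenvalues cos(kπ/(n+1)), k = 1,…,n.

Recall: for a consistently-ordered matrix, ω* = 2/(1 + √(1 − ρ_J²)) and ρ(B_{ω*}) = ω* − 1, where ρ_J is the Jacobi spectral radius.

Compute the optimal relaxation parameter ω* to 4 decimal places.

[ρ_J] n=46: ρ(B_J) = cos(π/(n+1)) = cos(π/47) = 0.9978.
√(1 − cos²(π/47)) = sin(π/47) ≈ 0.06679.
[ω*] 2 ÷ (1 + 0.06679) = 2 ÷ 1.06679 = 1.8748.
ρ(B_{ω*}) = ω*−1 = 0.8748

ω* = 1.8748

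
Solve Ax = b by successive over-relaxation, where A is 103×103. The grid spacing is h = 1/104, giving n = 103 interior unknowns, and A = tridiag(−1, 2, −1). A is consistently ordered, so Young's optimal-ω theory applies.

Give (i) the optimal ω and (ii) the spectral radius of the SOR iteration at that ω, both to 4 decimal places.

ω* = 1.9414, ρ_SOR = 0.9414

spectrum of D⁻¹(L+U) = {cos(kπ/104) : 1≤k≤103}; ρ_J = cos(π/104) = 0.9995.
√(1 − cos²(π/104)) = sin(π/104) ≈ 0.03020.
Young: ω* = 2/(1+√(1−ρ_J²)) = 2/(1+0.03020) = 2/1.03020 = 1.9414.
[ρ_SOR] ω* − 1 = 0.9414.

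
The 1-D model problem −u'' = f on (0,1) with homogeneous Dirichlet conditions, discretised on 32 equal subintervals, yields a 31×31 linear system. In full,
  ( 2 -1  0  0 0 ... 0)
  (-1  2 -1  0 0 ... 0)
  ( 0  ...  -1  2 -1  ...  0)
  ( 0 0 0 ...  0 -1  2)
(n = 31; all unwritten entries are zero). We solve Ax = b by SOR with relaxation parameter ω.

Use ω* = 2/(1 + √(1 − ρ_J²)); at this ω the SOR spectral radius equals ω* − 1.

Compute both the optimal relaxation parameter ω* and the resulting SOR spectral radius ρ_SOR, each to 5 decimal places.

ω* = 1.82147, ρ_SOR = 0.82147

spectrum of D⁻¹(L+U) = {cos(kπ/32) : 1≤k≤31}; ρ_J = cos(π/32) = 0.99518.
√(1 − cos²(π/32)) = sin(π/32) ≈ 0.098017.
[ω*] 2 ÷ (1 + 0.098017) = 2 ÷ 1.098017 = 1.82147.
ρ(B_{ω*}) = ω*−1 = 0.82147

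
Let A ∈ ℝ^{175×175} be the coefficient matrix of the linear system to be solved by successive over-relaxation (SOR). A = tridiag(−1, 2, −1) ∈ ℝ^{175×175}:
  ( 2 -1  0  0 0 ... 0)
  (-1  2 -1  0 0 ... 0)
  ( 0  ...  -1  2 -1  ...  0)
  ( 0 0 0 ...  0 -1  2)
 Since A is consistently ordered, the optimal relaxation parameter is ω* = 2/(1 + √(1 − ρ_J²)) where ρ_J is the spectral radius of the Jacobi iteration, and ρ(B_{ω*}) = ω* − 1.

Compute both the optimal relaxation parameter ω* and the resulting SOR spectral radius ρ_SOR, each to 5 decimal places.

[ρ_J] n=175: ρ(B_J) = cos(π/(n+1)) = cos(π/176) = 0.99984.
√(1−ρ_J²) simplifies to sin(π/176) = 0.017849.
Then 2/(1+√(1−ρ_J²)) = 2/(1+0.017849); ω* = 2/1.017849 = 1.96493.
ρ_SOR = ω* − 1 ≈ 0.96493.

ω* = 1.96493, ρ_SOR = 0.96493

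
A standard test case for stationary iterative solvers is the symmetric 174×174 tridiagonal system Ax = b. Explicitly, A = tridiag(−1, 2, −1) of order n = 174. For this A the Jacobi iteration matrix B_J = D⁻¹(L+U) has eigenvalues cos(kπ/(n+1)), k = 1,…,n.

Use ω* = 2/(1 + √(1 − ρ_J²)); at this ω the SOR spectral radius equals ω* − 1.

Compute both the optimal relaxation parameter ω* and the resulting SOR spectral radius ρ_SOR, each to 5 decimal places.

ω* = 1.96473, ρ_SOR = 0.96473

With n=174, ρ(Jacobi) = cos(π/175) = 0.99984.
√(1−ρ_J²) simplifies to sin(π/175) = 0.017951.
ω* = 2/(1+0.017951) = 1.96473
ρ_SOR = ω* − 1 ≈ 0.96473.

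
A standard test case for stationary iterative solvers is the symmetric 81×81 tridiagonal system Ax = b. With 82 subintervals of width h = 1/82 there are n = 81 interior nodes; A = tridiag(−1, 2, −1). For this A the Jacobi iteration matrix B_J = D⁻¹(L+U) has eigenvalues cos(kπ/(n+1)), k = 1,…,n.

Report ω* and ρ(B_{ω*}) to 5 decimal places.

With n=81, ρ(Jacobi) = cos(π/82) = 0.99927.
√(1 − cos²(π/82)) = sin(π/82) ≈ 0.038303.
So ω* = 2/1.038303 = 1.92622 (Young).
ρ_SOR = ω* − 1 ≈ 0.92622.

ω* = 1.92622, ρ_SOR = 0.92622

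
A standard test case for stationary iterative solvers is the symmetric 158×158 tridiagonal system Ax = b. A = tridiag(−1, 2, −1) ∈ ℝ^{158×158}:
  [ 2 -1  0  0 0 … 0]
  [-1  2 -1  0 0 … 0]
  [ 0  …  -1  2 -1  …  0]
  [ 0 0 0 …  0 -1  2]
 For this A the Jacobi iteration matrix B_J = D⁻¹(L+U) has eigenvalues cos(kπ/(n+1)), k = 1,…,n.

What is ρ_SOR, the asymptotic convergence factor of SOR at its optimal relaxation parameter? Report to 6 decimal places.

ρ_SOR = 0.961251

½·tridiag(1,0,1) at n=158: λ_k = cos(kπ/159); max |λ| at k=1 ⇒ ρ_J = cos(π/159) ≈ 0.999805.
√(1−ρ_J²) simplifies to sin(π/159) = 0.0197572.
[ω*] 2 ÷ (1 + 0.0197572) = 2 ÷ 1.0197572 = 1.961251.
ρ_SOR = ω* − 1 = 1.961251 − 1 = 0.961251.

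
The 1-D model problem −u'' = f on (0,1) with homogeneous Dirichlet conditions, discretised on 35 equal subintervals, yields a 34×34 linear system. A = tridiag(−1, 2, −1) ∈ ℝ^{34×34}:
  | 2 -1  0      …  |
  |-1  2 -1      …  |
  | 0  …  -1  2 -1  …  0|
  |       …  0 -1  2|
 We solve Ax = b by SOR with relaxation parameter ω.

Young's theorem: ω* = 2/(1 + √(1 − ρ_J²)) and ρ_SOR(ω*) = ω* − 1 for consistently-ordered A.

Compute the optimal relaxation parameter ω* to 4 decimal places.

ω* = 1.8355

With n=34, ρ(Jacobi) = cos(π/35) = 0.9960.
1 − cos²(π/35) = sin²(π/35) ⇒ √(1−ρ_J²) = sin(π/35) = 0.08964.
ω* = 2/(1 + 0.08964) = 2/1.08964 = 1.8355.
At ω = 1.8355 every |λ(B_ω)| = ω−1, so ρ_SOR = 0.8355.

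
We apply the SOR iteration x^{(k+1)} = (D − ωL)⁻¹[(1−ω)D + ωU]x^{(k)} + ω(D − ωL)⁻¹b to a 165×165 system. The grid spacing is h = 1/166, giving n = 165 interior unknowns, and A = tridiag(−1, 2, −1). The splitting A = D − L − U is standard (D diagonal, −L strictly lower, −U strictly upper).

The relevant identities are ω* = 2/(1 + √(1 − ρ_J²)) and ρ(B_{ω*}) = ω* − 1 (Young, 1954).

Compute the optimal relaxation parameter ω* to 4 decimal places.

ω* = 1.9629

½·tridiag(1,0,1) at n=165: λ_k = cos(kπ/166); max |λ| at k=1 ⇒ ρ_J = cos(π/166) ≈ 0.9998.
1 − cos²(π/166) = sin²(π/166) ⇒ √(1−ρ_J²) = sin(π/166) = 0.01892.
So ω* = 2/1.01892 = 1.9629 (Young).
At ω = 1.9629 every |λ(B_ω)| = ω−1, so ρ_SOR = 0.9629.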